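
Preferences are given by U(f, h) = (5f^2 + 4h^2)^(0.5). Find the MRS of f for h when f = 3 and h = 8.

For CES with ρ = 2, MRS = (5/4)·(h/f)^(-1).
At (3, 8): MRS = 15/32.
The indifference curve has slope −15/32 at this bundle.

MRS = 15/32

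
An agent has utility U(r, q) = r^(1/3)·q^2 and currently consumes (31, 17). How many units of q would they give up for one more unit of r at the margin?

MRS = 17/186

MU_r = 1/3·r^(-2/3)·q^2 and MU_q = 2·r^(1/3)·q.
MRS = MU_r/MU_q = (1/6)·q/r.
At (31, 17): MRS = 17/186.
The indifference curve has slope −17/186 at this bundle.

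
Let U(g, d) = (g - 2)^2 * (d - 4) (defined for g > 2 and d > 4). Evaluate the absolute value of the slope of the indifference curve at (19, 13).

MU_g = 2·(g−2)·(d−4), MU_d = (g−2)^2.
MRS = (2/1)·(d−4)/(g−2).
At (19, 13): MRS = 18/17.
The indifference curve has slope −18/17 at this bundle.

MRS = 18/17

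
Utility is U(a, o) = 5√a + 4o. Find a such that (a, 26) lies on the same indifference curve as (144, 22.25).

a = 81

U(144, 22.25) = 149.
Set U(a, 26) = 149 and solve.
With o = 26: 5√a = 149 − 4·26 = 45, so √a = 9 and a = 81.
Check: U(81, 26) = 149.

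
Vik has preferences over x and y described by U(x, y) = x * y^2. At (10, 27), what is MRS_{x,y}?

MU_x = y^2 and MU_y = 2·x·y.
MRS = MU_x/MU_y = (1/2)·y/x.
At (10, 27): MRS = 1.35.
The indifference curve has slope −1.35 at this bundle.

MRS = 1.35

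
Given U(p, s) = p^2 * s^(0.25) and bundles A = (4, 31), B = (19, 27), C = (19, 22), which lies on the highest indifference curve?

Evaluate utility at each bundle:
U(A) = 37.754.
U(B) = 822.902.
U(C) = 781.831.
Highest utility is B, so B ≻ C ≻ A.

Bundle B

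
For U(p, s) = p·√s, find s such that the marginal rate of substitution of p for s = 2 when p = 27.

MU_p = √s and MU_s = 0.5·p·s^(-0.5).
MRS = MU_p/MU_s = (2)·s/p.
Substitute p = 27: MRS = s/13.5. Setting s/13.5 = 2 gives s = 2·13.5 = 27.

s = 27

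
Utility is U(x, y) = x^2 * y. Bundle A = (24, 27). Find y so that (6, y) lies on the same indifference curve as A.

y = 432

U(24, 27) = 15552.
Set U(6, y) = 15552 and solve.
With x = 6: 6^2 = 36, so y = 15552/36 = 432.
Check: U(6, 432) = 15552.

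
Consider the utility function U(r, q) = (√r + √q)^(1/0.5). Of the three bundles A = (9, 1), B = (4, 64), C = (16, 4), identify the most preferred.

Evaluate utility at each bundle:
U(A) = 16.000.
U(B) = 100.000.
U(C) = 36.000.
Highest utility is B, so B ≻ C ≻ A.

Bundle B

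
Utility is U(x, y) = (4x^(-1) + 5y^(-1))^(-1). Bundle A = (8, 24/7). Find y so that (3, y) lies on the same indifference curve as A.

U depends on (x, y) only through S = 4x^(-1) + 5y^(-1), so equal utility means equal S. At (8, 24/7): S = 47/24.
With x = 3: 4·3^(-1) = 4/3, so 5y^(-1) = 47/24 − 4/3 = 0.625, i.e. y^(-1) = 0.125.
Hence y = 1/0.125 = 8.
Check: U(3, 8) = 0.5106.

y = 8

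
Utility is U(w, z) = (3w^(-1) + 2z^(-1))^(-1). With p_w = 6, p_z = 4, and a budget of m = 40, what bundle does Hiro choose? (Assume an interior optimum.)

w* = 4, z* = 4

For CES with ρ = -1, MRS = (3/2)·(z/w)^2.
Tangency: set MRS = p_w/p_z = 6/4 = 1.5.
So (z/w)^2 = 1; taking the square root, z/w = 1, i.e. z = w.
Substitute into the budget 6·w + 4·z = 40: 10·w = 40, so w* = 4 and z* = 4.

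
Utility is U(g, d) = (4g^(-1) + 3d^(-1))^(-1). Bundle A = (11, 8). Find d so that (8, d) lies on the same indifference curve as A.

U depends on (g, d) only through S = 4g^(-1) + 3d^(-1), so equal utility means equal S. At (11, 8): S = 65/88.
With g = 8: 4·8^(-1) = 0.5, so 3d^(-1) = 65/88 − 0.5 = 21/88, i.e. d^(-1) = 7/88.
Hence d = 1/(7/88) = 88/7.
Check: U(8, 88/7) = 1.3538.

d = 88/7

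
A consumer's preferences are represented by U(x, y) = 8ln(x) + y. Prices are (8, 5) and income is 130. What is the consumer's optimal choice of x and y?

x* = 5, y* = 18

MU_x = 8/x, MU_y = 1.
MRS = 8/x ÷ 1.
Tangency: set MRS = p_x/p_y = 8/5 = 1.6.
MRS depends only on x: 8/x = 1.6 ⇒ x* = 8/1.6 = 5.
From the budget, 5·y = 130 − 8·5 = 90, so y* = 18.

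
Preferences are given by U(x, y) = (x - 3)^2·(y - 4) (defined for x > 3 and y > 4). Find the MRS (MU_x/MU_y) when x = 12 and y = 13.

MRS = 2

MU_x = 2·(x−3)·(y−4), MU_y = (x−3)^2.
MRS = (2/1)·(y−4)/(x−3).
At (12, 13): MRS = 2.
So at (12, 13) the consumer would give up 2 units of y for one more unit of x.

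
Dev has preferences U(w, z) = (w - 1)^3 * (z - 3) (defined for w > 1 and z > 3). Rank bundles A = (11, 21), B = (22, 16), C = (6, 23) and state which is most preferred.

Bundle B

Evaluate utility at each bundle:
U(A) = 18000.
U(B) = 120393.
U(C) = 2500.
Highest utility is B, so B ≻ A ≻ C.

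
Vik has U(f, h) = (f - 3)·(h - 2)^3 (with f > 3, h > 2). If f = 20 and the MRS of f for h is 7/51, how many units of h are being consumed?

MU_f = (h−2)^3, MU_h = 3·(f−3)·(h−2)^2.
MRS = (1/3)·(h−2)/(f−3).
Substitute f = 20: MRS = (h − 2)/51. Setting this equal to 7/51 gives h − 2 = (7/51)·51 = 7, so h = 9.

h = 9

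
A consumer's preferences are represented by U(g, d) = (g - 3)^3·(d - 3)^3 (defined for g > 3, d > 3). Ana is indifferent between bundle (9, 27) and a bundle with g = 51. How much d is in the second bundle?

d = 6

U(9, 27) = 2985984.
Set U(51, d) = 2985984 and solve.
With g = 51: (51 − 3)^3 = 110592, so (d − 3)^3 = 2985984/110592 = 27.
Taking the cube root (with d > 3): d − 3 = 3, so d = 6.
Check: U(51, 6) = 2985984.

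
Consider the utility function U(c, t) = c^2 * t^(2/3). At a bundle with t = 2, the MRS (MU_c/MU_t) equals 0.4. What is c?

c = 15

MU_c = 2·c·t^(2/3) and MU_t = 2/3·c^2·t^(-1/3).
MRS = MU_c/MU_t = (3)·t/c.
Substitute t = 2: MRS = 6/c. Setting 6/c = 0.4 gives c = 6/0.4 = 15.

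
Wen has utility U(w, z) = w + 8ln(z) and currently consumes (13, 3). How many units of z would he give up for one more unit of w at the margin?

MU_w = 1, MU_z = 8/z.
MRS = 1 ÷ (8/z).
At (13, 3): MRS = 0.375.
So at (13, 3) the consumer would give up 0.375 units of z for one more unit of w.

MRS = 0.375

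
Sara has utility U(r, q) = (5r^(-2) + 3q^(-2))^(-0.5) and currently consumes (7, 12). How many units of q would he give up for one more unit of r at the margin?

MRS = 2880/343

For CES with ρ = -2, MRS = (5/3)·(q/r)^3.
At (7, 12): MRS = 2880/343.
That is, one extra unit of r is worth 2880/343 units of q at the margin.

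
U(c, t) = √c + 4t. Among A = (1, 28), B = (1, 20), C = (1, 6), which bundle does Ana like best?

Evaluate utility at each bundle:
U(A) = 113.000.
U(B) = 81.000.
U(C) = 25.000.
Highest utility is A, so A ≻ B ≻ C.

Bundle A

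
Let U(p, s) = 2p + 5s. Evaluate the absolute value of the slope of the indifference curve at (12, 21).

MRS = 0.4

MU_p = 2, MU_s = 5, so MRS = 2/5 = 0.4 at every bundle.
At (12, 21): MRS = 0.4.
That is, one extra unit of p is worth 0.4 units of s at the margin.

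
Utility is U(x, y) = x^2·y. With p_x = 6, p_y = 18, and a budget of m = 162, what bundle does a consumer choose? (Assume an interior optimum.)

x* = 18, y* = 3

MU_x = 2·x·y and MU_y = x^2.
MRS = MU_x/MU_y = (2/1)·y/x.
Tangency: set MRS = p_x/p_y = 6/18 = 1/3.
So (2/1)·y/x = 1/3, i.e. y = (1/6)·x.
Substitute into the budget 6·x + 18·y = 162: 9·x = 162, so x* = 18.
Then y* = (1/6)·18 = 3.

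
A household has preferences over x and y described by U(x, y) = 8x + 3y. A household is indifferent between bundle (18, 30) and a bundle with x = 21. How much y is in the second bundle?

y = 22

U(18, 30) = 234.
Set U(21, y) = 234 and solve.
8·21 + 3y = 234 ⇒ 3y = 66 ⇒ y = 22.
Check: U(21, 22) = 234.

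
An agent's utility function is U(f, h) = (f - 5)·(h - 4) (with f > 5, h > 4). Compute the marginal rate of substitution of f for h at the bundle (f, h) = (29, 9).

MU_f = (h−4), MU_h = (f−5).
MRS = (h−4)/(f−5).
At (29, 9): MRS = 5/24.
So at (29, 9) the consumer would give up 5/24 units of h for one more unit of f.

MRS = 5/24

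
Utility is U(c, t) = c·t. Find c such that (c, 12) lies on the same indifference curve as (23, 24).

U(23, 24) = 552.
Set U(c, 12) = 552 and solve.
With t = 12: c = 552/12 = 46.
Check: U(46, 12) = 552.

c = 46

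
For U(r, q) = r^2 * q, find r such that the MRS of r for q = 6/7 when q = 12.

MU_r = 2·r·q and MU_q = r^2.
MRS = MU_r/MU_q = (2/1)·q/r.
Substitute q = 12: MRS = 24/r. Setting 24/r = 6/7 gives r = 24/(6/7) = 28.

r = 28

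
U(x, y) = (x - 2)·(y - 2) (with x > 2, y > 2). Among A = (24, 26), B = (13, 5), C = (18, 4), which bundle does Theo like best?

Bundle A

Evaluate utility at each bundle:
U(A) = 528.
U(B) = 33.
U(C) = 32.
Highest utility is A, so A ≻ B ≻ C.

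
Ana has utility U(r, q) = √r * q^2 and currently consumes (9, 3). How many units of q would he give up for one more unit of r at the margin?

MU_r = 0.5·r^(-0.5)·q^2 and MU_q = 2·√r·q.
MRS = MU_r/MU_q = (0.25)·q/r.
At (9, 3): MRS = 1/12.
That is, one extra unit of r is worth 1/12 units of q at the margin.

MRS = 1/12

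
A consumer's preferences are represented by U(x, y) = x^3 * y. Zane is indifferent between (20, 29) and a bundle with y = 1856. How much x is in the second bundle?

x = 5

U(20, 29) = 232000.
Set U(x, 1856) = 232000 and solve.
With y = 1856: x^3 = 232000/1856 = 125; taking the cube root, x = 5.
Check: U(5, 1856) = 232000.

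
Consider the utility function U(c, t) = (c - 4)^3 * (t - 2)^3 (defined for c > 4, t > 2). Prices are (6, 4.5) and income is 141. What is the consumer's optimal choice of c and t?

MU_c = 3·(c−4)^2·(t−2)^3, MU_t = 3·(c−4)^3·(t−2)^2.
MRS = (t−2)/(c−4).
Tangency: set MRS = p_c/p_t = 6/4.5 = 4/3.
So (t − 2)/(c − 4) = 4/3, i.e. (t − 2) = (4/3)·(c − 4).
Rewrite the budget in excess-of-subsistence terms: 6·(c − 4) + 4.5·(t − 2) = 141 − 6·4 − 4.5·2 = 108.
Substituting, 12·(c − 4) = 108, so c − 4 = 9 and c* = 13.
Then t − 2 = (4/3)·9 = 12, so t* = 14.

c* = 13, t* = 14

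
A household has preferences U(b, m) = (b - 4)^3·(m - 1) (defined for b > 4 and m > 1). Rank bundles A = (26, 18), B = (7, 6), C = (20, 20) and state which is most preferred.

Evaluate utility at each bundle:
U(A) = 181016.
U(B) = 135.
U(C) = 77824.
Highest utility is A, so A ≻ C ≻ B.

Bundle A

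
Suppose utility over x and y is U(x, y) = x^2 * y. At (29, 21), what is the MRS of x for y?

MU_x = 2·x·y and MU_y = x^2.
MRS = MU_x/MU_y = (2/1)·y/x.
At (29, 21): MRS = 42/29.
That is, one extra unit of x is worth 42/29 units of y at the margin.

MRS = 42/29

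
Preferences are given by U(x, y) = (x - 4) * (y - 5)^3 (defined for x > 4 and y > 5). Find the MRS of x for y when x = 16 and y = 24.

MU_x = (y−5)^3, MU_y = 3·(x−4)·(y−5)^2.
MRS = (1/3)·(y−5)/(x−4).
At (16, 24): MRS = 19/36.
So at (16, 24) the consumer would give up 19/36 units of y for one more unit of x.

MRS = 19/36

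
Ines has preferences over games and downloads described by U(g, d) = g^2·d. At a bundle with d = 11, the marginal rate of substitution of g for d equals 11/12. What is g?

g = 24

MU_g = 2·g·d and MU_d = g^2.
MRS = MU_g/MU_d = (2/1)·d/g.
Substitute d = 11: MRS = 22/g. Setting 22/g = 11/12 gives g = 22/(11/12) = 24.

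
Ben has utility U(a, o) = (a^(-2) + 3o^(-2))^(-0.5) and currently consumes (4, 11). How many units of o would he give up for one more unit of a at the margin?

For CES with ρ = -2, MRS = (1/3)·(o/a)^3.
At (4, 11): MRS = 1331/192.
So at (4, 11) the consumer would give up 1331/192 units of o for one more unit of a.

MRS = 1331/192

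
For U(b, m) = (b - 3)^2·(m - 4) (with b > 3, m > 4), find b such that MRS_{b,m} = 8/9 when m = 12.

MU_b = 2·(b−3)·(m−4), MU_m = (b−3)^2.
MRS = (2/1)·(m−4)/(b−3).
Substitute m = 12: MRS = 16/(b − 3). Setting this equal to 8/9 gives b − 3 = 16/(8/9) = 18, so b = 21.

b = 21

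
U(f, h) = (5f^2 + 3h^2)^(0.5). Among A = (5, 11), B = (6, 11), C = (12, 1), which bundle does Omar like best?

Bundle C

Evaluate utility at each bundle:
U(A) = 22.091.
U(B) = 23.302.
U(C) = 26.889.
Highest utility is C, so C ≻ B ≻ A.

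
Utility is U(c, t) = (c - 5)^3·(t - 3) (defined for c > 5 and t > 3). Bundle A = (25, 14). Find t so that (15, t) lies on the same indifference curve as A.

U(25, 14) = 88000.
Set U(15, t) = 88000 and solve.
With c = 15: (15 − 5)^3 = 1000, so (t − 3) = 88000/1000 = 88.
So t = 3 + 88 = 91.
Check: U(15, 91) = 88000.

t = 91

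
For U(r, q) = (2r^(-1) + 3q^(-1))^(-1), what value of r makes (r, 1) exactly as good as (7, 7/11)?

U depends on (r, q) only through S = 2r^(-1) + 3q^(-1), so equal utility means equal S. At (7, 7/11): S = 5.
With q = 1: 3·1^(-1) = 3, so 2r^(-1) = 5 − 3 = 2, i.e. r^(-1) = 1.
Hence r = 1/1 = 1.
Check: U(1, 1) = 0.2.

r = 1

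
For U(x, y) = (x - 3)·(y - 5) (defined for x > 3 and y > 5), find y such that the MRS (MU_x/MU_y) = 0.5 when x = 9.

y = 8

MU_x = (y−5), MU_y = (x−3).
MRS = (y−5)/(x−3).
Substitute x = 9: MRS = (y − 5)/6. Setting this equal to 0.5 gives y − 5 = 0.5·6 = 3, so y = 8.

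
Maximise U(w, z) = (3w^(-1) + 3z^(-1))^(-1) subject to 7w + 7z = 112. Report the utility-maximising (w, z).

For CES with ρ = -1, MRS = (z/w)^2.
Tangency: set MRS = p_w/p_z = 7/7 = 1.
So (z/w)^2 = 1; taking the square root, z/w = 1, i.e. z = w.
Substitute into the budget 7·w + 7·z = 112: 14·w = 112, so w* = 8 and z* = 8.

w* = 8, z* = 8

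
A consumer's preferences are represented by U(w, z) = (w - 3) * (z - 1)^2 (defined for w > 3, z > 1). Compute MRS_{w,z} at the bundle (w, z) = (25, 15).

MU_w = (z−1)^2, MU_z = 2·(w−3)·(z−1).
MRS = (1/2)·(z−1)/(w−3).
At (25, 15): MRS = 7/22.
So at (25, 15) the consumer would give up 7/22 units of z for one more unit of w.

MRS = 7/22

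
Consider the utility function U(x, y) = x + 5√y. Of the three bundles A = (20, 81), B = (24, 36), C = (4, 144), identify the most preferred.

Evaluate utility at each bundle:
U(A) = 65.000.
U(B) = 54.000.
U(C) = 64.000.
Highest utility is A, so A ≻ C ≻ B.

Bundle A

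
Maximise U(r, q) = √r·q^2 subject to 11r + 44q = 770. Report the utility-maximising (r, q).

r* = 14, q* = 14

MU_r = 0.5·r^(-0.5)·q^2 and MU_q = 2·√r·q.
MRS = MU_r/MU_q = (0.25)·q/r.
Tangency: set MRS = p_r/p_q = 11/44 = 0.25.
So (0.25)·q/r = 0.25, i.e. q = r.
Substitute into the budget 11·r + 44·q = 770: 55·r = 770, so r* = 14.
Then q* = 14.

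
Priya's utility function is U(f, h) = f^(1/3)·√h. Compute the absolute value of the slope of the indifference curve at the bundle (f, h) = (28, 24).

MU_f = 1/3·f^(-2/3)·√h and MU_h = 0.5·f^(1/3)·h^(-0.5).
MRS = MU_f/MU_h = (2/3)·h/f.
At (28, 24): MRS = 4/7.
That is, one extra unit of f is worth 4/7 units of h at the margin.

MRS = 4/7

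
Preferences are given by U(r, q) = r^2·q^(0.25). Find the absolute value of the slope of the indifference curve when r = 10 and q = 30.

MRS = 24

MU_r = 2·r·q^(0.25) and MU_q = 0.25·r^2·q^(-0.75).
MRS = MU_r/MU_q = (8)·q/r.
At (10, 30): MRS = 24.
The indifference curve has slope −24 at this bundle.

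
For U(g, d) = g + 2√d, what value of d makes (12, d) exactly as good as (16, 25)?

d = 49

U(16, 25) = 26.
Set U(12, d) = 26 and solve.
With g = 12: 2√d = 26 − 12 = 14, so √d = 7 and d = 49.
Check: U(12, 49) = 26.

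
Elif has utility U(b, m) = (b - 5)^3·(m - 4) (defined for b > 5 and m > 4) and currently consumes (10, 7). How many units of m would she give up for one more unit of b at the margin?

MU_b = 3·(b−5)^2·(m−4), MU_m = (b−5)^3.
MRS = (3/1)·(m−4)/(b−5).
At (10, 7): MRS = 1.8.
The indifference curve has slope −1.8 at this bundle.

MRS = 1.8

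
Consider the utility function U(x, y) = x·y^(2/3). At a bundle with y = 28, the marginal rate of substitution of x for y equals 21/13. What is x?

x = 26

MU_x = y^(2/3) and MU_y = 2/3·x·y^(-1/3).
MRS = MU_x/MU_y = (1.5)·y/x.
Substitute y = 28: MRS = 42/x. Setting 42/x = 21/13 gives x = 42/(21/13) = 26.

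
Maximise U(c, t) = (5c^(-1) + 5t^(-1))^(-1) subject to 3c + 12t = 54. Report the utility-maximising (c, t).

For CES with ρ = -1, MRS = (t/c)^2.
Tangency: set MRS = p_c/p_t = 3/12 = 0.25.
So (t/c)^2 = 0.25; taking the square root, t/c = 0.5, i.e. t = 0.5·c.
Substitute into the budget 3·c + 12·t = 54: 9·c = 54, so c* = 6 and t* = 0.5·6 = 3.

c* = 6, t* = 3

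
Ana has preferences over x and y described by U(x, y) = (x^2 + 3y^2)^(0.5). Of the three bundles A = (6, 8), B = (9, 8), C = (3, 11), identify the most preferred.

Evaluate utility at each bundle:
U(A) = 15.100.
U(B) = 16.523.
U(C) = 19.287.
Highest utility is C, so C ≻ B ≻ A.

Bundle C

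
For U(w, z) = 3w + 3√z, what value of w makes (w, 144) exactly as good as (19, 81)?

U(19, 81) = 84.
Set U(w, 144) = 84 and solve.
With z = 144: √144 = 12, so 3w = 84 − 3·12 = 48 and w = 16.
Check: U(16, 144) = 84.

w = 16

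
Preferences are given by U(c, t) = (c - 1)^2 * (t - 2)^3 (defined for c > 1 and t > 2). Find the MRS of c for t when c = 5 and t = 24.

MRS = 11/3

MU_c = 2·(c−1)·(t−2)^3, MU_t = 3·(c−1)^2·(t−2)^2.
MRS = (2/3)·(t−2)/(c−1).
At (5, 24): MRS = 11/3.
So at (5, 24) the consumer would give up 11/3 units of t for one more unit of c.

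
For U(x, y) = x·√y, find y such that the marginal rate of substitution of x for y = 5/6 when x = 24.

MU_x = √y and MU_y = 0.5·x·y^(-0.5).
MRS = MU_x/MU_y = (2)·y/x.
Substitute x = 24: MRS = y/12. Setting y/12 = 5/6 gives y = (5/6)·12 = 10.

y = 10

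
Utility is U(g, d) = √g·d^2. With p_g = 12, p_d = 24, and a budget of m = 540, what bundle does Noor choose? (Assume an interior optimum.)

g* = 9, d* = 18

MU_g = 0.5·g^(-0.5)·d^2 and MU_d = 2·√g·d.
MRS = MU_g/MU_d = (0.25)·d/g.
Tangency: set MRS = p_g/p_d = 12/24 = 0.5.
So (0.25)·d/g = 0.5, i.e. d = 2·g.
Substitute into the budget 12·g + 24·d = 540: 60·g = 540, so g* = 9.
Then d* = 2·9 = 18.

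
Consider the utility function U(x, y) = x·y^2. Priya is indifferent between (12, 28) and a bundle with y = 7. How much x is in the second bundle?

x = 192

U(12, 28) = 9408.
Set U(x, 7) = 9408 and solve.
With y = 7: 7^2 = 49, so x = 9408/49 = 192.
Check: U(192, 7) = 9408.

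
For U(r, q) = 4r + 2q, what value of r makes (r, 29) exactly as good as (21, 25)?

U(21, 25) = 134.
Set U(r, 29) = 134 and solve.
4r + 2·29 = 134 ⇒ 4r = 76 ⇒ r = 19.
Check: U(19, 29) = 134.

r = 19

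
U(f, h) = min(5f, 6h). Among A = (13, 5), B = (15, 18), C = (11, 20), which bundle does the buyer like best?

Bundle B

Evaluate utility at each bundle:
U(A) = 30.
U(B) = 75.
U(C) = 55.
Highest utility is B, so B ≻ C ≻ A.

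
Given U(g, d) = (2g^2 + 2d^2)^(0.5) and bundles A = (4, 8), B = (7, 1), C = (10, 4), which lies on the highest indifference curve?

Evaluate utility at each bundle:
U(A) = 12.649.
U(B) = 10.000.
U(C) = 15.232.
Highest utility is C, so C ≻ A ≻ B.

Bundle C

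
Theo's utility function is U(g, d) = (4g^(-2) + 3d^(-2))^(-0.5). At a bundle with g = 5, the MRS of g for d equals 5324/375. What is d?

For CES with ρ = -2, MRS = (4/3)·(d/g)^3.
Setting (4/3)·(d/5)^3 = 5324/375 gives (d/5)^3 = 1331/125, so d/5 = 2.2 and d = 11.

d = 11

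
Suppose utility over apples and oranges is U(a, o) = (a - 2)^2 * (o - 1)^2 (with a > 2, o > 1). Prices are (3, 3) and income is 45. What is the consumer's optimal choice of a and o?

MU_a = 2·(a−2)·(o−1)^2, MU_o = 2·(a−2)^2·(o−1).
MRS = (o−1)/(a−2).
Tangency: set MRS = p_a/p_o = 3/3 = 1.
So (o − 1)/(a − 2) = 1, i.e. (o − 1) = (a − 2).
Rewrite the budget in excess-of-subsistence terms: 3·(a − 2) + 3·(o − 1) = 45 − 3·2 − 3·1 = 36.
Substituting, 6·(a − 2) = 36, so a − 2 = 6 and a* = 8.
Then o − 1 = 6, so o* = 7.

a* = 8, o* = 7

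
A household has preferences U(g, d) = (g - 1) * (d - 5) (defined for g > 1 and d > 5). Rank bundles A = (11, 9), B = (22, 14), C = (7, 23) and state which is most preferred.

Evaluate utility at each bundle:
U(A) = 40.
U(B) = 189.
U(C) = 108.
Highest utility is B, so B ≻ C ≻ A.

Bundle B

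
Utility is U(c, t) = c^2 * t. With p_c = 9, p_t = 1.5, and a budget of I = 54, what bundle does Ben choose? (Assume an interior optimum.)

MU_c = 2·c·t and MU_t = c^2.
MRS = MU_c/MU_t = (2/1)·t/c.
Tangency: set MRS = p_c/p_t = 9/1.5 = 6.
So (2/1)·t/c = 6, i.e. t = 3·c.
Substitute into the budget 9·c + 1.5·t = 54: 13.5·c = 54, so c* = 4.
Then t* = 3·4 = 12.

c* = 4, t* = 12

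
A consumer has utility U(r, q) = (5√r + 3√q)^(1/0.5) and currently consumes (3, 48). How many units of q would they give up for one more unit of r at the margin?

For CES with ρ = 0.5, MRS = (5/3)·√(q/r).
At (3, 48): MRS = 20/3.
The indifference curve has slope −20/3 at this bundle.

MRS = 20/3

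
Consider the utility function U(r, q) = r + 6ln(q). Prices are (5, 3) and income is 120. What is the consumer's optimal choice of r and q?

MU_r = 1, MU_q = 6/q.
MRS = 1 ÷ (6/q).
Tangency: set MRS = p_r/p_q = 5/3.
MRS depends only on q: (1/6)·q = 5/3 ⇒ q* = (5/3)/(1/6) = 10.
From the budget, 5·r = 120 − 3·10 = 90, so r* = 18.

r* = 18, q* = 10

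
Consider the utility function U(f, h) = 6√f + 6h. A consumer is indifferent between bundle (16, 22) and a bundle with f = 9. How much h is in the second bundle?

U(16, 22) = 156.
Set U(9, h) = 156 and solve.
With f = 9: √9 = 3, so 6h = 156 − 6·3 = 138 and h = 23.
Check: U(9, 23) = 156.

h = 23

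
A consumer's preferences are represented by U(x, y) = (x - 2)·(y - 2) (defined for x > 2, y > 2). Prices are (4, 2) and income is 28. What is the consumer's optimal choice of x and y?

x* = 4, y* = 6

MU_x = (y−2), MU_y = (x−2).
MRS = (y−2)/(x−2).
Tangency: set MRS = p_x/p_y = 4/2 = 2.
So (y − 2)/(x − 2) = 2, i.e. (y − 2) = 2·(x − 2).
Rewrite the budget in excess-of-subsistence terms: 4·(x − 2) + 2·(y − 2) = 28 − 4·2 − 2·2 = 16.
Substituting, 8·(x − 2) = 16, so x − 2 = 2 and x* = 4.
Then y − 2 = 2·2 = 4, so y* = 6.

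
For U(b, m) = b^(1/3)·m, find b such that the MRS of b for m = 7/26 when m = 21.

b = 26

MU_b = 1/3·b^(-2/3)·m and MU_m = b^(1/3).
MRS = MU_b/MU_m = (1/3)·m/b.
Substitute m = 21: MRS = 7/b. Setting 7/b = 7/26 gives b = 7/(7/26) = 26.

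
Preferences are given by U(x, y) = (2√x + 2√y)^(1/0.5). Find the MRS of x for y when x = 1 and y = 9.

For CES with ρ = 0.5, MRS = √(y/x).
At (1, 9): MRS = 3.
That is, one extra unit of x is worth 3 units of y at the margin.

MRS = 3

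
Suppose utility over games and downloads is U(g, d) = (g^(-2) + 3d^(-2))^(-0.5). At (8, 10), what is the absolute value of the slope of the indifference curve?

MRS = 125/192

For CES with ρ = -2, MRS = (1/3)·(d/g)^3.
At (8, 10): MRS = 125/192.
So at (8, 10) the consumer would give up 125/192 units of d for one more unit of g.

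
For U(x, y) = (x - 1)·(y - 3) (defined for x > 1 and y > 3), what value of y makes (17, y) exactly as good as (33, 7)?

y = 11

U(33, 7) = 128.
Set U(17, y) = 128 and solve.
With x = 17: (17 − 1) = 16, so (y − 3) = 128/16 = 8.
So y = 3 + 8 = 11.
Check: U(17, 11) = 128.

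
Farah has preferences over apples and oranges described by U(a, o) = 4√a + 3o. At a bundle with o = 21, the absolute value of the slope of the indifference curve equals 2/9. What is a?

MU_a = 4/(2√a), MU_o = 3.
MRS = 4/(2√a) ÷ 3.
MRS depends only on a: (2/3)/√a = 2/9 ⇒ √a = (2/3)/(2/9) = 3 ⇒ a = 9.

a = 9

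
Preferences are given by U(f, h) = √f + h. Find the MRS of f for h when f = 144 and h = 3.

MRS = 1/24

MU_f = 1/(2√f), MU_h = 1.
MRS = 1/(2√f) ÷ 1.
At (144, 3): MRS = 1/24.
So at (144, 3) the consumer would give up 1/24 units of h for one more unit of f.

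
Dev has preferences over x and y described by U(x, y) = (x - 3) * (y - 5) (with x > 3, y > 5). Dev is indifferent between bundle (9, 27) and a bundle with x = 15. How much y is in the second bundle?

y = 16

U(9, 27) = 132.
Set U(15, y) = 132 and solve.
With x = 15: (15 − 3) = 12, so (y − 5) = 132/12 = 11.
So y = 5 + 11 = 16.
Check: U(15, 16) = 132.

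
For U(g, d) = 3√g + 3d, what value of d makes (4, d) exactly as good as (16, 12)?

U(16, 12) = 48.
Set U(4, d) = 48 and solve.
With g = 4: √4 = 2, so 3d = 48 − 3·2 = 42 and d = 14.
Check: U(4, 14) = 48.

d = 14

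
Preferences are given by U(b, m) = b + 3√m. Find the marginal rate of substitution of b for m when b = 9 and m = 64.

MRS = 16/3

MU_b = 1, MU_m = 3/(2√m).
MRS = 1 ÷ (3/(2√m)).
At (9, 64): MRS = 16/3.
So at (9, 64) the consumer would give up 16/3 units of m for one more unit of b.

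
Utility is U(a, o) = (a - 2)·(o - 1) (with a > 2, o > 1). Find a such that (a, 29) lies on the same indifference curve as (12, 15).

U(12, 15) = 140.
Set U(a, 29) = 140 and solve.
With o = 29: (29 − 1) = 28, so (a − 2) = 140/28 = 5.
So a = 2 + 5 = 7.
Check: U(7, 29) = 140.

a = 7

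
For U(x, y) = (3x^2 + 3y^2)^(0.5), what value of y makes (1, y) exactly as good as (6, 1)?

U depends on (x, y) only through S = 3x^2 + 3y^2, so equal utility means equal S. At (6, 1): S = 111.
With x = 1: 3·1^2 = 3, so 3y^2 = 111 − 3 = 108, i.e. y^2 = 36.
Hence y = √36 = 6.
Check: U(1, 6) = 10.5357.

y = 6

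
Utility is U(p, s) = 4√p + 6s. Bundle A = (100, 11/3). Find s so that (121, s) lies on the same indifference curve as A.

s = 3

U(100, 11/3) = 62.
Set U(121, s) = 62 and solve.
With p = 121: √121 = 11, so 6s = 62 − 4·11 = 18 and s = 3.
Check: U(121, 3) = 62.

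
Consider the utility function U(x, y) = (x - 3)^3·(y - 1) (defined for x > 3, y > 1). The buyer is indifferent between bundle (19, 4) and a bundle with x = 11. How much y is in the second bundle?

y = 25

U(19, 4) = 12288.
Set U(11, y) = 12288 and solve.
With x = 11: (11 − 3)^3 = 512, so (y − 1) = 12288/512 = 24.
So y = 1 + 24 = 25.
Check: U(11, 25) = 12288.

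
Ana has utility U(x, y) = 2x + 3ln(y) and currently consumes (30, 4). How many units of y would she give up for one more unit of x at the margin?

MU_x = 2, MU_y = 3/y.
MRS = 2 ÷ (3/y).
At (30, 4): MRS = 8/3.
The indifference curve has slope −8/3 at this bundle.

MRS = 8/3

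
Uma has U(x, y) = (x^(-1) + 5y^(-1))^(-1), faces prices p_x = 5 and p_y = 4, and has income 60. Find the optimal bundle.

For CES with ρ = -1, MRS = (1/5)·(y/x)^2.
Tangency: set MRS = p_x/p_y = 5/4 = 1.25.
So (y/x)^2 = 6.25; taking the square root, y/x = 2.5, i.e. y = 2.5·x.
Substitute into the budget 5·x + 4·y = 60: 15·x = 60, so x* = 4 and y* = 2.5·4 = 10.

x* = 4, y* = 10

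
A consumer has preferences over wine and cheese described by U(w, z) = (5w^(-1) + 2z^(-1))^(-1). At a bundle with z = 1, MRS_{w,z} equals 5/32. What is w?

w = 4

For CES with ρ = -1, MRS = (5/2)·(z/w)^2.
Setting (5/2)·(1/w)^2 = 5/32 gives (1/w)^2 = 1/16, so 1/w = 0.25 and w = 4.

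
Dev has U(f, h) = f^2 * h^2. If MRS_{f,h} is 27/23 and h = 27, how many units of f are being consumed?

f = 23

MU_f = 2·f·h^2 and MU_h = 2·f^2·h.
MRS = MU_f/MU_h = h/f.
Substitute h = 27: MRS = 27/f. Setting 27/f = 27/23 gives f = 27/(27/23) = 23.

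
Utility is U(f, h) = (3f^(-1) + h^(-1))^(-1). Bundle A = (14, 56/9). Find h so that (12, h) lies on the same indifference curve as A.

U depends on (f, h) only through S = 3f^(-1) + h^(-1), so equal utility means equal S. At (14, 56/9): S = 0.375.
With f = 12: 3·12^(-1) = 0.25, so h^(-1) = 0.375 − 0.25 = 0.125.
Hence h = 1/0.125 = 8.
Check: U(12, 8) = 2.6667.

h = 8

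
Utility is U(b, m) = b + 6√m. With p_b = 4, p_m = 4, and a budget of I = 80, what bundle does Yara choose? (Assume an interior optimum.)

b* = 11, m* = 9

MU_b = 1, MU_m = 6/(2√m).
MRS = 1 ÷ (6/(2√m)).
Tangency: set MRS = p_b/p_m = 4/4 = 1.
MRS depends only on m: (1/3)·√m = 1 ⇒ √m = 1/(1/3) = 3 ⇒ m* = 9.
From the budget, 4·b = 80 − 4·9 = 44, so b* = 11.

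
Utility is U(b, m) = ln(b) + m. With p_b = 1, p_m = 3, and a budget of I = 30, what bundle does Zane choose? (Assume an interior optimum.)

MU_b = 1/b, MU_m = 1.
MRS = 1/b ÷ 1.
Tangency: set MRS = p_b/p_m = 1/3.
MRS depends only on b: 1/b = 1/3 ⇒ b* = 1/(1/3) = 3.
From the budget, 3·m = 30 − 1·3 = 27, so m* = 9.

b* = 3, m* = 9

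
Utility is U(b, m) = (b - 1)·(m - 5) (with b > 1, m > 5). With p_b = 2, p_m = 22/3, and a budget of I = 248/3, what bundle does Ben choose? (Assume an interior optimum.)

MU_b = (m−5), MU_m = (b−1).
MRS = (m−5)/(b−1).
Tangency: set MRS = p_b/p_m = 2/(22/3) = 3/11.
So (m − 5)/(b − 1) = 3/11, i.e. (m − 5) = (3/11)·(b − 1).
Rewrite the budget in excess-of-subsistence terms: 2·(b − 1) + (22/3)·(m − 5) = 248/3 − 2·1 − (22/3)·5 = 44.
Substituting, 4·(b − 1) = 44, so b − 1 = 11 and b* = 12.
Then m − 5 = (3/11)·11 = 3, so m* = 8.

b* = 12, m* = 8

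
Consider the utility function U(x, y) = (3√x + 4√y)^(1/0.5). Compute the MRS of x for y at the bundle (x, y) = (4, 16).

MRS = 1.5

For CES with ρ = 0.5, MRS = (3/4)·√(y/x).
At (4, 16): MRS = 1.5.
So at (4, 16) the consumer would give up 1.5 units of y for one more unit of x.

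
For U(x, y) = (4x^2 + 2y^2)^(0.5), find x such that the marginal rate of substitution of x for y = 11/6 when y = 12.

For CES with ρ = 2, MRS = (4/2)·(y/x)^(-1).
Setting (4/2)·(12/x)^(-1) = 11/6 gives (12/x)^(-1) = 11/12, so 12/x = 12/11 and x = 11.

x = 11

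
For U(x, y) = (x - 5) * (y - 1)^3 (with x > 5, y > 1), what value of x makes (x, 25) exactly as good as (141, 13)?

U(141, 13) = 235008.
Set U(x, 25) = 235008 and solve.
With y = 25: (25 − 1)^3 = 13824, so (x − 5) = 235008/13824 = 17.
So x = 5 + 17 = 22.
Check: U(22, 25) = 235008.

x = 22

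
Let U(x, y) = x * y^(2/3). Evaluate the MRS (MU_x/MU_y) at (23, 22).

MRS = 33/23

MU_x = y^(2/3) and MU_y = 2/3·x·y^(-1/3).
MRS = MU_x/MU_y = (1.5)·y/x.
At (23, 22): MRS = 33/23.
So at (23, 22) the consumer would give up 33/23 units of y for one more unit of x.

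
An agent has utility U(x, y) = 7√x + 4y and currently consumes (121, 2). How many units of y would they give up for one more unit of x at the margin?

MRS = 7/88

MU_x = 7/(2√x), MU_y = 4.
MRS = 7/(2√x) ÷ 4.
At (121, 2): MRS = 7/88.
That is, one extra unit of x is worth 7/88 units of y at the margin.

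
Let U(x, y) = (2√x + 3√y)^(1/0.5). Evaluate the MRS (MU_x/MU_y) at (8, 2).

MRS = 1/3

For CES with ρ = 0.5, MRS = (2/3)·√(y/x).
At (8, 2): MRS = 1/3.
So at (8, 2) the consumer would give up 1/3 units of y for one more unit of x.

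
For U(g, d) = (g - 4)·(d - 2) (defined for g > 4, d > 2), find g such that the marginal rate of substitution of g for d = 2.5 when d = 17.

MU_g = (d−2), MU_d = (g−4).
MRS = (d−2)/(g−4).
Substitute d = 17: MRS = 15/(g − 4). Setting this equal to 2.5 gives g − 4 = 15/2.5 = 6, so g = 10.

g = 10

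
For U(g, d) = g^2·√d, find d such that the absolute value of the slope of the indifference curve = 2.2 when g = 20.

d = 11

MU_g = 2·g·√d and MU_d = 0.5·g^2·d^(-0.5).
MRS = MU_g/MU_d = (4)·d/g.
Substitute g = 20: MRS = d/5. Setting d/5 = 2.2 gives d = 2.2·5 = 11.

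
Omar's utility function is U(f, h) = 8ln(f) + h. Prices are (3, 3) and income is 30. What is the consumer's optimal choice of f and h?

MU_f = 8/f, MU_h = 1.
MRS = 8/f ÷ 1.
Tangency: set MRS = p_f/p_h = 3/3 = 1.
MRS depends only on f: 8/f = 1 ⇒ f* = 8/1 = 8.
From the budget, 3·h = 30 − 3·8 = 6, so h* = 2.

f* = 8, h* = 2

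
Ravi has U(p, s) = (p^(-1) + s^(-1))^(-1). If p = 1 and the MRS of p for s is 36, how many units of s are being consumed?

s = 6

For CES with ρ = -1, MRS = (s/p)^2.
Setting (s/1)^2 = 36 gives s/1 = 6 and s = 6.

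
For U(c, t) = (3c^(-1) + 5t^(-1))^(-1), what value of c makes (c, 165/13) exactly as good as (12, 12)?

U depends on (c, t) only through S = 3c^(-1) + 5t^(-1), so equal utility means equal S. At (12, 12): S = 2/3.
With t = 165/13: 5·(165/13)^(-1) = 13/33, so 3c^(-1) = 2/3 − 13/33 = 3/11, i.e. c^(-1) = 1/11.
Hence c = 1/(1/11) = 11.
Check: U(11, 165/13) = 1.5.

c = 11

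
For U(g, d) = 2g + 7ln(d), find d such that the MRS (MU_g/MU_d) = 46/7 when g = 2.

MU_g = 2, MU_d = 7/d.
MRS = 2 ÷ (7/d).
MRS depends only on d: (2/7)·d = 46/7 ⇒ d = (46/7)/(2/7) = 23.

d = 23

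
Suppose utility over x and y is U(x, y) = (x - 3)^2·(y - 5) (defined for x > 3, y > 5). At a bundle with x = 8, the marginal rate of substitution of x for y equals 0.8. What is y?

y = 7

MU_x = 2·(x−3)·(y−5), MU_y = (x−3)^2.
MRS = (2/1)·(y−5)/(x−3).
Substitute x = 8: MRS = (y − 5)/2.5. Setting this equal to 0.8 gives y − 5 = 0.8·2.5 = 2, so y = 7.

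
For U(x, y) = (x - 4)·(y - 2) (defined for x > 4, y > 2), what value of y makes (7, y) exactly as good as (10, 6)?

y = 10

U(10, 6) = 24.
Set U(7, y) = 24 and solve.
With x = 7: (7 − 4) = 3, so (y − 2) = 24/3 = 8.
So y = 2 + 8 = 10.
Check: U(7, 10) = 24.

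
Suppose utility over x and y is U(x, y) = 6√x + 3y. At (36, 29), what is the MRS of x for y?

MU_x = 6/(2√x), MU_y = 3.
MRS = 6/(2√x) ÷ 3.
At (36, 29): MRS = 1/6.
So at (36, 29) the consumer would give up 1/6 units of y for one more unit of x.

MRS = 1/6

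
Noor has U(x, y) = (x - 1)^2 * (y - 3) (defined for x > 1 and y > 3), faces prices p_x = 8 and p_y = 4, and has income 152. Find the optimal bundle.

MU_x = 2·(x−1)·(y−3), MU_y = (x−1)^2.
MRS = (2/1)·(y−3)/(x−1).
Tangency: set MRS = p_x/p_y = 8/4 = 2.
So (2/1)·(y − 3)/(x − 1) = 2, i.e. (y − 3) = (x − 1).
Rewrite the budget in excess-of-subsistence terms: 8·(x − 1) + 4·(y − 3) = 152 − 8·1 − 4·3 = 132.
Substituting, 12·(x − 1) = 132, so x − 1 = 11 and x* = 12.
Then y − 3 = 11, so y* = 14.

x* = 12, y* = 14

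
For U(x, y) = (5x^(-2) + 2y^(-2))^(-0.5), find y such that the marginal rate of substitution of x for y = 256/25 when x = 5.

y = 8

For CES with ρ = -2, MRS = (5/2)·(y/x)^3.
Setting (5/2)·(y/5)^3 = 256/25 gives (y/5)^3 = 512/125, so y/5 = 1.6 and y = 8.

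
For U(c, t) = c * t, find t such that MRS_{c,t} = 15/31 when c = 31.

t = 15

MU_c = t and MU_t = c.
MRS = MU_c/MU_t = t/c.
Substitute c = 31: MRS = t/31. Setting t/31 = 15/31 gives t = (15/31)·31 = 15.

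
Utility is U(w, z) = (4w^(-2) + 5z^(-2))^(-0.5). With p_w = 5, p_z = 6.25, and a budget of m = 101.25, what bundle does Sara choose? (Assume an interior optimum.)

w* = 9, z* = 9

For CES with ρ = -2, MRS = (4/5)·(z/w)^3.
Tangency: set MRS = p_w/p_z = 5/6.25 = 0.8.
So (z/w)^3 = 1; taking the cube root, z/w = 1, i.e. z = w.
Substitute into the budget 5·w + 6.25·z = 101.25: 11.25·w = 101.25, so w* = 9 and z* = 9.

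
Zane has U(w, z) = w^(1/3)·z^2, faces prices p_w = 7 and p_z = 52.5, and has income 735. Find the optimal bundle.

MU_w = 1/3·w^(-2/3)·z^2 and MU_z = 2·w^(1/3)·z.
MRS = MU_w/MU_z = (1/6)·z/w.
Tangency: set MRS = p_w/p_z = 7/52.5 = 2/15.
So (1/6)·z/w = 2/15, i.e. z = 0.8·w.
Substitute into the budget 7·w + 52.5·z = 735: 49·w = 735, so w* = 15.
Then z* = 0.8·15 = 12.

w* = 15, z* = 12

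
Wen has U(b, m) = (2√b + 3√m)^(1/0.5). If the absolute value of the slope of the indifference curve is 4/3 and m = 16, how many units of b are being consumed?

b = 4

For CES with ρ = 0.5, MRS = (2/3)·√(m/b).
Setting (2/3)·√(16/b) = 4/3 gives √(16/b) = 2, so 16/b = 4 and b = 4.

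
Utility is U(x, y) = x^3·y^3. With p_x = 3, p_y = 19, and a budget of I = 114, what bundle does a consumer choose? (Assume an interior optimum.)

MU_x = 3·x^2·y^3 and MU_y = 3·x^3·y^2.
MRS = MU_x/MU_y = y/x.
Tangency: set MRS = p_x/p_y = 3/19.
So y/x = 3/19, i.e. y = (3/19)·x.
Substitute into the budget 3·x + 19·y = 114: 6·x = 114, so x* = 19.
Then y* = (3/19)·19 = 3.

x* = 19, y* = 3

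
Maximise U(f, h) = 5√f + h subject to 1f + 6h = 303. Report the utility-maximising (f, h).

f* = 225, h* = 13

MU_f = 5/(2√f), MU_h = 1.
MRS = 5/(2√f) ÷ 1.
Tangency: set MRS = p_f/p_h = 1/6.
MRS depends only on f: 2.5/√f = 1/6 ⇒ √f = 2.5/(1/6) = 15 ⇒ f* = 225.
From the budget, 6·h = 303 − 1·225 = 78, so h* = 13.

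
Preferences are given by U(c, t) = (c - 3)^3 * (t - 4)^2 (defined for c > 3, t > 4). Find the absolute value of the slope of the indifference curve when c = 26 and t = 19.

MU_c = 3·(c−3)^2·(t−4)^2, MU_t = 2·(c−3)^3·(t−4).
MRS = (3/2)·(t−4)/(c−3).
At (26, 19): MRS = 45/46.
So at (26, 19) the consumer would give up 45/46 units of t for one more unit of c.

MRS = 45/46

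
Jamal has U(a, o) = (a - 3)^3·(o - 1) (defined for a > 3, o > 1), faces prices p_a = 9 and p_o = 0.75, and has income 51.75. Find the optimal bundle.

MU_a = 3·(a−3)^2·(o−1), MU_o = (a−3)^3.
MRS = (3/1)·(o−1)/(a−3).
Tangency: set MRS = p_a/p_o = 9/0.75 = 12.
So (3/1)·(o − 1)/(a − 3) = 12, i.e. (o − 1) = 4·(a − 3).
Rewrite the budget in excess-of-subsistence terms: 9·(a − 3) + 0.75·(o − 1) = 51.75 − 9·3 − 0.75·1 = 24.
Substituting, 12·(a − 3) = 24, so a − 3 = 2 and a* = 5.
Then o − 1 = 4·2 = 8, so o* = 9.

a* = 5, o* = 9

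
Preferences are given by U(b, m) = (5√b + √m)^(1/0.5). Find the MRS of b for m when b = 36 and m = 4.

For CES with ρ = 0.5, MRS = (5/1)·√(m/b).
At (36, 4): MRS = 5/3.
That is, one extra unit of b is worth 5/3 units of m at the margin.

MRS = 5/3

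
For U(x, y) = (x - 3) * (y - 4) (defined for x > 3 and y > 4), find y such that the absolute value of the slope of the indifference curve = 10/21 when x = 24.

MU_x = (y−4), MU_y = (x−3).
MRS = (y−4)/(x−3).
Substitute x = 24: MRS = (y − 4)/21. Setting this equal to 10/21 gives y − 4 = (10/21)·21 = 10, so y = 14.

y = 14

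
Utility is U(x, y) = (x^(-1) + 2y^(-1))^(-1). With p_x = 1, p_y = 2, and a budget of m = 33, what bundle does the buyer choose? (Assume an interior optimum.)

x* = 11, y* = 11

For CES with ρ = -1, MRS = (1/2)·(y/x)^2.
Tangency: set MRS = p_x/p_y = 1/2 = 0.5.
So (y/x)^2 = 1; taking the square root, y/x = 1, i.e. y = x.
Substitute into the budget 1·x + 2·y = 33: 3·x = 33, so x* = 11 and y* = 11.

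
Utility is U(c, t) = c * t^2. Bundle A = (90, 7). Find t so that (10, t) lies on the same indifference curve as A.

t = 21

U(90, 7) = 4410.
Set U(10, t) = 4410 and solve.
With c = 10: t^2 = 4410/10 = 441; taking the square root, t = 21.
Check: U(10, 21) = 4410.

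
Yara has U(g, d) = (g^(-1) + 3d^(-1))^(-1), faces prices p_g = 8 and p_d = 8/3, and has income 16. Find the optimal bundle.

g* = 1, d* = 3

For CES with ρ = -1, MRS = (1/3)·(d/g)^2.
Tangency: set MRS = p_g/p_d = 8/(8/3) = 3.
So (d/g)^2 = 9; taking the square root, d/g = 3, i.e. d = 3·g.
Substitute into the budget 8·g + (8/3)·d = 16: 16·g = 16, so g* = 1 and d* = 3·1 = 3.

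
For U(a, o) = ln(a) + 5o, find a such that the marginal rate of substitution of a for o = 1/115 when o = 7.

MU_a = 1/a, MU_o = 5.
MRS = 1/a ÷ 5.
MRS depends only on a: 0.2/a = 1/115 ⇒ a = 0.2/(1/115) = 23.

a = 23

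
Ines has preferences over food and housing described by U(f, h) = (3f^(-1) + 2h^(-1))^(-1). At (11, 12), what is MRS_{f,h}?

MRS = 216/121

For CES with ρ = -1, MRS = (3/2)·(h/f)^2.
At (11, 12): MRS = 216/121.
That is, one extra unit of f is worth 216/121 units of h at the margin.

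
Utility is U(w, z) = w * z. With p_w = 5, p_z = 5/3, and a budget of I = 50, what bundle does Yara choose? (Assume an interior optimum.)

w* = 5, z* = 15

MU_w = z and MU_z = w.
MRS = MU_w/MU_z = z/w.
Tangency: set MRS = p_w/p_z = 5/(5/3) = 3.
So z/w = 3, i.e. z = 3·w.
Substitute into the budget 5·w + (5/3)·z = 50: 10·w = 50, so w* = 5.
Then z* = 3·5 = 15.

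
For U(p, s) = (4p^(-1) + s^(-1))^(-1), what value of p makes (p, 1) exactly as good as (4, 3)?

p = 12

U depends on (p, s) only through S = 4p^(-1) + s^(-1), so equal utility means equal S. At (4, 3): S = 4/3.
With s = 1: 1^(-1) = 1, so 4p^(-1) = 4/3 − 1 = 1/3, i.e. p^(-1) = 1/12.
Hence p = 1/(1/12) = 12.
Check: U(12, 1) = 0.75.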